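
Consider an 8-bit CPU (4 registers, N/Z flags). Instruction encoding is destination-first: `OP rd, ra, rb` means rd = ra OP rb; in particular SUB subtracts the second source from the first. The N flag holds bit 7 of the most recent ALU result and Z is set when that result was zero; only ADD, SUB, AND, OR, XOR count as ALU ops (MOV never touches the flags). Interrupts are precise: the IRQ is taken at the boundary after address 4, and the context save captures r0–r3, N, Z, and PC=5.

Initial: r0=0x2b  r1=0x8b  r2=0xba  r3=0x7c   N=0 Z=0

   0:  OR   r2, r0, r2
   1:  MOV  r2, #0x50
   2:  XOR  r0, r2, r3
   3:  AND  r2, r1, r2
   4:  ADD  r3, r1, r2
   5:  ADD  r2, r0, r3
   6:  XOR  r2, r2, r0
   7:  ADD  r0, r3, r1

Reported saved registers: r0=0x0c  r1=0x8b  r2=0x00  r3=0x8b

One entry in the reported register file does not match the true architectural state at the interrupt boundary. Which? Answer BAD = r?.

after  0: r0=0x2b r1=0x8b r2=0xbb r3=0x7c  N=1 Z=0
after  1: r0=0x2b r1=0x8b r2=0x50 r3=0x7c  N=1 Z=0
after  2: r0=0x2c r1=0x8b r2=0x50 r3=0x7c  N=0 Z=0
after  3: r0=0x2c r1=0x8b r2=0x00 r3=0x7c  N=0 Z=1
after  4: r0=0x2c r1=0x8b r2=0x00 r3=0x8b  N=1 Z=0
-- IRQ taken; context saved, return-PC = 5 --
mismatch: r0: reported 0x0c vs actual 0x2c

BAD = r0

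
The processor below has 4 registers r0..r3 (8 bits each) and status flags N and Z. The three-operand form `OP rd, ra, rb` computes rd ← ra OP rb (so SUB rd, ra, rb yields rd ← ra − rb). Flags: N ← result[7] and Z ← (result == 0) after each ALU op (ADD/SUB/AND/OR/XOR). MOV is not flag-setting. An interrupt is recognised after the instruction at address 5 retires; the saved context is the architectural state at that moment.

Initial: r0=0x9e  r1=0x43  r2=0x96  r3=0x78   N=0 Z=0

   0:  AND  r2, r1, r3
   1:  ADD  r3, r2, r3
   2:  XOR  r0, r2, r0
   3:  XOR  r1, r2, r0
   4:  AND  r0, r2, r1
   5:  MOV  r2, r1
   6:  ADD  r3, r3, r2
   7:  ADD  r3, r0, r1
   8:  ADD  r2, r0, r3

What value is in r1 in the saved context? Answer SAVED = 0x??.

SAVED = 0x9e

after  0: r0=0x9e r1=0x43 r2=0x40 r3=0x78  N=0 Z=0
after  1: r0=0x9e r1=0x43 r2=0x40 r3=0xb8  N=1 Z=0
after  2: r0=0xde r1=0x43 r2=0x40 r3=0xb8  N=1 Z=0
after  3: r0=0xde r1=0x9e r2=0x40 r3=0xb8  N=1 Z=0
after  4: r0=0x00 r1=0x9e r2=0x40 r3=0xb8  N=0 Z=1
after  5: r0=0x00 r1=0x9e r2=0x9e r3=0xb8  N=0 Z=1
-- IRQ taken; context saved, return-PC = 6 --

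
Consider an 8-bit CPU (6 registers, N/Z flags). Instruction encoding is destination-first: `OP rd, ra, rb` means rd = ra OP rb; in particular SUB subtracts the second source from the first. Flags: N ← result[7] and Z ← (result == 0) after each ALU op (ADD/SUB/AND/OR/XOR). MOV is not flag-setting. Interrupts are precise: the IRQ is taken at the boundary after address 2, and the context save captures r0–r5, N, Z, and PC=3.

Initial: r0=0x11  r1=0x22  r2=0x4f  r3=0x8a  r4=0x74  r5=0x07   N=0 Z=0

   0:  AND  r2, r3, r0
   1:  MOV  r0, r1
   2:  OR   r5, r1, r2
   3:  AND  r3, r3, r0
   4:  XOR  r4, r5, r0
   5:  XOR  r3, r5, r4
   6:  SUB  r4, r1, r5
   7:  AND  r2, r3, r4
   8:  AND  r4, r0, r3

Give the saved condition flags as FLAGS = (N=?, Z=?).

after  0: r0=0x11 r1=0x22 r2=0x00 r3=0x8a r4=0x74 r5=0x07  N=0 Z=1
after  1: r0=0x22 r1=0x22 r2=0x00 r3=0x8a r4=0x74 r5=0x07  N=0 Z=1
after  2: r0=0x22 r1=0x22 r2=0x00 r3=0x8a r4=0x74 r5=0x22  N=0 Z=0
-- IRQ taken; context saved, return-PC = 3 --

FLAGS = (N=0, Z=0)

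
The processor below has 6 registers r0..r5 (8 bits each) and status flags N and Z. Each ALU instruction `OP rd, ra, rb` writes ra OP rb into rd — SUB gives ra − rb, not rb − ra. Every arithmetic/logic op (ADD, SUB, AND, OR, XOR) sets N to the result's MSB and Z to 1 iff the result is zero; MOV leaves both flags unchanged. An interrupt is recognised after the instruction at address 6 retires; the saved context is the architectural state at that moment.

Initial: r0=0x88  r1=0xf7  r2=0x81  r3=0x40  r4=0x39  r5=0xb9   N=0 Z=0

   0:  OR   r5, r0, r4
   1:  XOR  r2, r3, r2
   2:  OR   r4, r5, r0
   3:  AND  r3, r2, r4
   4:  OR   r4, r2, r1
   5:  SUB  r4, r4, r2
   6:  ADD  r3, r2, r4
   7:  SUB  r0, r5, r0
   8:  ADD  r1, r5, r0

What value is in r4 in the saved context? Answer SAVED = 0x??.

after  0: r0=0x88 r1=0xf7 r2=0x81 r3=0x40 r4=0x39 r5=0xb9  N=1 Z=0
after  1: r0=0x88 r1=0xf7 r2=0xc1 r3=0x40 r4=0x39 r5=0xb9  N=1 Z=0
after  2: r0=0x88 r1=0xf7 r2=0xc1 r3=0x40 r4=0xb9 r5=0xb9  N=1 Z=0
after  3: r0=0x88 r1=0xf7 r2=0xc1 r3=0x81 r4=0xb9 r5=0xb9  N=1 Z=0
after  4: r0=0x88 r1=0xf7 r2=0xc1 r3=0x81 r4=0xf7 r5=0xb9  N=1 Z=0
after  5: r0=0x88 r1=0xf7 r2=0xc1 r3=0x81 r4=0x36 r5=0xb9  N=0 Z=0
after  6: r0=0x88 r1=0xf7 r2=0xc1 r3=0xf7 r4=0x36 r5=0xb9  N=1 Z=0
-- IRQ taken; context saved, return-PC = 7 --

SAVED = 0x36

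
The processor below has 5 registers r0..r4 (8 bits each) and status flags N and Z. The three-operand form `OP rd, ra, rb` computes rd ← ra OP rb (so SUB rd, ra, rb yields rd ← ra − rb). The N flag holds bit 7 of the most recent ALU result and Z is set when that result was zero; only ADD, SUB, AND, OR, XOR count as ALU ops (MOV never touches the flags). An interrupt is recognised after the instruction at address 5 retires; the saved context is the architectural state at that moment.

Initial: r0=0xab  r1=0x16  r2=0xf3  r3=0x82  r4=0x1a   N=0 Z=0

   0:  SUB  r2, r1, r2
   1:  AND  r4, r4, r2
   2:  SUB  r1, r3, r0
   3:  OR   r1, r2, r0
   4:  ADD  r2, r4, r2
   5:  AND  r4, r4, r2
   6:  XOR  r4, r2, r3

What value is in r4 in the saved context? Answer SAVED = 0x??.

after  0: r0=0xab r1=0x16 r2=0x23 r3=0x82 r4=0x1a  N=0 Z=0
after  1: r0=0xab r1=0x16 r2=0x23 r3=0x82 r4=0x02  N=0 Z=0
after  2: r0=0xab r1=0xd7 r2=0x23 r3=0x82 r4=0x02  N=1 Z=0
after  3: r0=0xab r1=0xab r2=0x23 r3=0x82 r4=0x02  N=1 Z=0
after  4: r0=0xab r1=0xab r2=0x25 r3=0x82 r4=0x02  N=0 Z=0
after  5: r0=0xab r1=0xab r2=0x25 r3=0x82 r4=0x00  N=0 Z=1
-- IRQ taken; context saved, return-PC = 6 --

SAVED = 0x00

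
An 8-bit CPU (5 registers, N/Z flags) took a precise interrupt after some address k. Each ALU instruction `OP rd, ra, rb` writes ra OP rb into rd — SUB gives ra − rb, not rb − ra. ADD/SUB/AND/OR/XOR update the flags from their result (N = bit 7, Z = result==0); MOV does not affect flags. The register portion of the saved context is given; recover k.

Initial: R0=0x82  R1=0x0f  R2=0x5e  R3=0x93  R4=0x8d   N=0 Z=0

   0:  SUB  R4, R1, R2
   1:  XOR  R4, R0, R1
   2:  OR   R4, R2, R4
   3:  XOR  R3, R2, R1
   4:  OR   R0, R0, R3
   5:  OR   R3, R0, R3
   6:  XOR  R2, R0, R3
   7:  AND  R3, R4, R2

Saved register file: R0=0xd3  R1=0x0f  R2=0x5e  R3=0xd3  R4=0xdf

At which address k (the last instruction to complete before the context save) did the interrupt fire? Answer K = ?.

after  0: R0=0x82 R1=0x0f R2=0x5e R3=0x93 R4=0xb1  N=1 Z=0
after  1: R0=0x82 R1=0x0f R2=0x5e R3=0x93 R4=0x8d  N=1 Z=0
after  2: R0=0x82 R1=0x0f R2=0x5e R3=0x93 R4=0xdf  N=1 Z=0
after  3: R0=0x82 R1=0x0f R2=0x5e R3=0x51 R4=0xdf  N=0 Z=0
after  4: R0=0xd3 R1=0x0f R2=0x5e R3=0x51 R4=0xdf  N=1 Z=0
after  5: R0=0xd3 R1=0x0f R2=0x5e R3=0xd3 R4=0xdf  N=1 Z=0
-- IRQ taken; context saved, return-PC = 6 --

K = 5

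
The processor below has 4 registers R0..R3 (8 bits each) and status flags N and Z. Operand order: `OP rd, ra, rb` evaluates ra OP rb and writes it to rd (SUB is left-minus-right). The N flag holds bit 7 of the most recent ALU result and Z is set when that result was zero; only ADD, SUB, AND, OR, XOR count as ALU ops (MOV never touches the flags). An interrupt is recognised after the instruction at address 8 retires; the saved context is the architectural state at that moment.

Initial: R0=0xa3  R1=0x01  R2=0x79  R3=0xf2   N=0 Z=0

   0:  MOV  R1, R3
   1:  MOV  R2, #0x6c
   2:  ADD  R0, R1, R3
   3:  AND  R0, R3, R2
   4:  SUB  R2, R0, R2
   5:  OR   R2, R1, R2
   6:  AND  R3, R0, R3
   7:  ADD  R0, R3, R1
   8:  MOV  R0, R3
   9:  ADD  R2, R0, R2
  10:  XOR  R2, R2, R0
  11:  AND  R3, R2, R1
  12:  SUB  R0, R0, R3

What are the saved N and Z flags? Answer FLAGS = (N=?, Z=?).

FLAGS = (N=0, Z=0)

after  0: R0=0xa3 R1=0xf2 R2=0x79 R3=0xf2  N=0 Z=0
after  1: R0=0xa3 R1=0xf2 R2=0x6c R3=0xf2  N=0 Z=0
after  2: R0=0xe4 R1=0xf2 R2=0x6c R3=0xf2  N=1 Z=0
after  3: R0=0x60 R1=0xf2 R2=0x6c R3=0xf2  N=0 Z=0
after  4: R0=0x60 R1=0xf2 R2=0xf4 R3=0xf2  N=1 Z=0
after  5: R0=0x60 R1=0xf2 R2=0xf6 R3=0xf2  N=1 Z=0
after  6: R0=0x60 R1=0xf2 R2=0xf6 R3=0x60  N=0 Z=0
after  7: R0=0x52 R1=0xf2 R2=0xf6 R3=0x60  N=0 Z=0
after  8: R0=0x60 R1=0xf2 R2=0xf6 R3=0x60  N=0 Z=0
-- IRQ taken; context saved, return-PC = 9 --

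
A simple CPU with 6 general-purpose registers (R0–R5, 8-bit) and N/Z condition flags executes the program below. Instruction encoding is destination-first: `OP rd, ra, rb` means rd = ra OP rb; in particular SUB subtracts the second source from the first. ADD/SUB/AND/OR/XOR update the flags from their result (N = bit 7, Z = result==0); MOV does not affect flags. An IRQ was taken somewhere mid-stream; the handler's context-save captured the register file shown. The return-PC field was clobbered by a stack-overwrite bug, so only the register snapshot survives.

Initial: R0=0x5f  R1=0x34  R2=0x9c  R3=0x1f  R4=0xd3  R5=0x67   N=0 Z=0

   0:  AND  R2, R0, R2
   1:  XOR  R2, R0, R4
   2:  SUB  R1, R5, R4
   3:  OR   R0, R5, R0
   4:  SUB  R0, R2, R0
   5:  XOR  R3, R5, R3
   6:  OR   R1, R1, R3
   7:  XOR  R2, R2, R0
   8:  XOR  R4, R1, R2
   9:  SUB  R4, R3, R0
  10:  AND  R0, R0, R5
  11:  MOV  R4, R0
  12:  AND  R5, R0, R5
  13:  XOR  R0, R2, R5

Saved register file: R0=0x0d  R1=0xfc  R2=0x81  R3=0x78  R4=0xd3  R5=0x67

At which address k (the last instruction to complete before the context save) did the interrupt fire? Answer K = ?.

after  0: R0=0x5f R1=0x34 R2=0x1c R3=0x1f R4=0xd3 R5=0x67  N=0 Z=0
after  1: R0=0x5f R1=0x34 R2=0x8c R3=0x1f R4=0xd3 R5=0x67  N=1 Z=0
after  2: R0=0x5f R1=0x94 R2=0x8c R3=0x1f R4=0xd3 R5=0x67  N=1 Z=0
after  3: R0=0x7f R1=0x94 R2=0x8c R3=0x1f R4=0xd3 R5=0x67  N=0 Z=0
after  4: R0=0x0d R1=0x94 R2=0x8c R3=0x1f R4=0xd3 R5=0x67  N=0 Z=0
after  5: R0=0x0d R1=0x94 R2=0x8c R3=0x78 R4=0xd3 R5=0x67  N=0 Z=0
after  6: R0=0x0d R1=0xfc R2=0x8c R3=0x78 R4=0xd3 R5=0x67  N=1 Z=0
after  7: R0=0x0d R1=0xfc R2=0x81 R3=0x78 R4=0xd3 R5=0x67  N=1 Z=0
-- IRQ taken; context saved, return-PC = 8 --

K = 7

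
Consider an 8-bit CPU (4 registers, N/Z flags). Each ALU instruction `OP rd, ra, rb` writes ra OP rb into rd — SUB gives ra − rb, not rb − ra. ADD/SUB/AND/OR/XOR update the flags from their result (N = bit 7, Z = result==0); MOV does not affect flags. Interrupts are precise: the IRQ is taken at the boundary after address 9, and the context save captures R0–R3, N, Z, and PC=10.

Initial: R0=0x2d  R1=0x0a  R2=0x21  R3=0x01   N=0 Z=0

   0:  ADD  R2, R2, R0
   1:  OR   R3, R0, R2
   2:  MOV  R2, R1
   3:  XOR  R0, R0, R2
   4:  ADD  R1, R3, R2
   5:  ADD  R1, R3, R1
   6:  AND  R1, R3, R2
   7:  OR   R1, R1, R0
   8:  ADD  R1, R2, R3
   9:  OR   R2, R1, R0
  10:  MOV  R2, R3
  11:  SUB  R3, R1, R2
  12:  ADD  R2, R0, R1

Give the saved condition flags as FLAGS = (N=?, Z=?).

after  0: R0=0x2d R1=0x0a R2=0x4e R3=0x01  N=0 Z=0
after  1: R0=0x2d R1=0x0a R2=0x4e R3=0x6f  N=0 Z=0
after  2: R0=0x2d R1=0x0a R2=0x0a R3=0x6f  N=0 Z=0
after  3: R0=0x27 R1=0x0a R2=0x0a R3=0x6f  N=0 Z=0
after  4: R0=0x27 R1=0x79 R2=0x0a R3=0x6f  N=0 Z=0
after  5: R0=0x27 R1=0xe8 R2=0x0a R3=0x6f  N=1 Z=0
after  6: R0=0x27 R1=0x0a R2=0x0a R3=0x6f  N=0 Z=0
after  7: R0=0x27 R1=0x2f R2=0x0a R3=0x6f  N=0 Z=0
after  8: R0=0x27 R1=0x79 R2=0x0a R3=0x6f  N=0 Z=0
after  9: R0=0x27 R1=0x79 R2=0x7f R3=0x6f  N=0 Z=0
-- IRQ taken; context saved, return-PC = 10 --

FLAGS = (N=0, Z=0)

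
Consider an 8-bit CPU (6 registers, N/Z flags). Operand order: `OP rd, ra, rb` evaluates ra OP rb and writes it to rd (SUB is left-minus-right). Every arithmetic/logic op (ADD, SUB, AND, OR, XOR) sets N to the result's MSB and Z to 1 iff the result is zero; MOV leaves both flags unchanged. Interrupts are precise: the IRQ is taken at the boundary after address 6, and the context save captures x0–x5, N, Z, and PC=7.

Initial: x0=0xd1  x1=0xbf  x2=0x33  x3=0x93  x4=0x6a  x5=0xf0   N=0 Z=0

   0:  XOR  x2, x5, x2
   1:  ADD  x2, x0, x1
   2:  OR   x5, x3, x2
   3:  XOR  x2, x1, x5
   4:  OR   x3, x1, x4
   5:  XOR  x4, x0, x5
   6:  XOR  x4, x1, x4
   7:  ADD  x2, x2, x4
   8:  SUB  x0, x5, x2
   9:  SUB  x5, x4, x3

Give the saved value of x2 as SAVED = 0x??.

SAVED = 0x2c

after  0: x0=0xd1 x1=0xbf x2=0xc3 x3=0x93 x4=0x6a x5=0xf0  N=1 Z=0
after  1: x0=0xd1 x1=0xbf x2=0x90 x3=0x93 x4=0x6a x5=0xf0  N=1 Z=0
after  2: x0=0xd1 x1=0xbf x2=0x90 x3=0x93 x4=0x6a x5=0x93  N=1 Z=0
after  3: x0=0xd1 x1=0xbf x2=0x2c x3=0x93 x4=0x6a x5=0x93  N=0 Z=0
after  4: x0=0xd1 x1=0xbf x2=0x2c x3=0xff x4=0x6a x5=0x93  N=1 Z=0
after  5: x0=0xd1 x1=0xbf x2=0x2c x3=0xff x4=0x42 x5=0x93  N=0 Z=0
after  6: x0=0xd1 x1=0xbf x2=0x2c x3=0xff x4=0xfd x5=0x93  N=1 Z=0
-- IRQ taken; context saved, return-PC = 7 --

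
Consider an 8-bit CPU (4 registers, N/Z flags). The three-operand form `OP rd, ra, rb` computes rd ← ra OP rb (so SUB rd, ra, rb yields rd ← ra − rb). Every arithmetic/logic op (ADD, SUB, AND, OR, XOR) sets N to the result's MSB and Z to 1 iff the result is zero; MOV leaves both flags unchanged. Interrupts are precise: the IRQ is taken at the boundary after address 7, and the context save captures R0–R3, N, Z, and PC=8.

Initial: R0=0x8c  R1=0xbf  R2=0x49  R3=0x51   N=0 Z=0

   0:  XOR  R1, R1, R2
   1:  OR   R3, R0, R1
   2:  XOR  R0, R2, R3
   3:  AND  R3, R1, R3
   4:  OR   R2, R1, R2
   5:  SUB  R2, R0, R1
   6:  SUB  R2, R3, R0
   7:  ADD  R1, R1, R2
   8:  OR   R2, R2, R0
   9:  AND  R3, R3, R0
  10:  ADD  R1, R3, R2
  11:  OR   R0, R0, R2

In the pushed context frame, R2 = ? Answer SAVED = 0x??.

SAVED = 0x3f

after  0: R0=0x8c R1=0xf6 R2=0x49 R3=0x51  N=1 Z=0
after  1: R0=0x8c R1=0xf6 R2=0x49 R3=0xfe  N=1 Z=0
after  2: R0=0xb7 R1=0xf6 R2=0x49 R3=0xfe  N=1 Z=0
after  3: R0=0xb7 R1=0xf6 R2=0x49 R3=0xf6  N=1 Z=0
after  4: R0=0xb7 R1=0xf6 R2=0xff R3=0xf6  N=1 Z=0
after  5: R0=0xb7 R1=0xf6 R2=0xc1 R3=0xf6  N=1 Z=0
after  6: R0=0xb7 R1=0xf6 R2=0x3f R3=0xf6  N=0 Z=0
after  7: R0=0xb7 R1=0x35 R2=0x3f R3=0xf6  N=0 Z=0
-- IRQ taken; context saved, return-PC = 8 --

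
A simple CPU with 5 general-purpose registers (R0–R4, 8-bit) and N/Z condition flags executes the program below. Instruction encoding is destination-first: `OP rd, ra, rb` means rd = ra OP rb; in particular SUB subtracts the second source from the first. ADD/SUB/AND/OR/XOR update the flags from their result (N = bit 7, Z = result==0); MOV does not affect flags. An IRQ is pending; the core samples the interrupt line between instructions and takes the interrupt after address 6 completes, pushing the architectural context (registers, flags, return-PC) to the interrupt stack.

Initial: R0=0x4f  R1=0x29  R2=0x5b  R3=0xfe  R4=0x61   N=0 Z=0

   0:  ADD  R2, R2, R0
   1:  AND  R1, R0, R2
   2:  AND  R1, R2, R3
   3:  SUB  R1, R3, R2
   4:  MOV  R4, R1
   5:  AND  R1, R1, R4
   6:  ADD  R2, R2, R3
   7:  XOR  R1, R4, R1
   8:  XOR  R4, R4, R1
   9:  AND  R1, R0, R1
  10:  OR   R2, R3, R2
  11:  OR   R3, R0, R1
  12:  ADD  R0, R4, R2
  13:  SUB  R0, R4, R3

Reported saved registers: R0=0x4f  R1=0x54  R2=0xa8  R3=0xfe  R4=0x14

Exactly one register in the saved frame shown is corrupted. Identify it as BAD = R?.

BAD = R4

after  0: R0=0x4f R1=0x29 R2=0xaa R3=0xfe R4=0x61  N=1 Z=0
after  1: R0=0x4f R1=0x0a R2=0xaa R3=0xfe R4=0x61  N=0 Z=0
after  2: R0=0x4f R1=0xaa R2=0xaa R3=0xfe R4=0x61  N=1 Z=0
after  3: R0=0x4f R1=0x54 R2=0xaa R3=0xfe R4=0x61  N=0 Z=0
after  4: R0=0x4f R1=0x54 R2=0xaa R3=0xfe R4=0x54  N=0 Z=0
after  5: R0=0x4f R1=0x54 R2=0xaa R3=0xfe R4=0x54  N=0 Z=0
after  6: R0=0x4f R1=0x54 R2=0xa8 R3=0xfe R4=0x54  N=1 Z=0
-- IRQ taken; context saved, return-PC = 7 --
mismatch: R4: reported 0x14 vs actual 0x54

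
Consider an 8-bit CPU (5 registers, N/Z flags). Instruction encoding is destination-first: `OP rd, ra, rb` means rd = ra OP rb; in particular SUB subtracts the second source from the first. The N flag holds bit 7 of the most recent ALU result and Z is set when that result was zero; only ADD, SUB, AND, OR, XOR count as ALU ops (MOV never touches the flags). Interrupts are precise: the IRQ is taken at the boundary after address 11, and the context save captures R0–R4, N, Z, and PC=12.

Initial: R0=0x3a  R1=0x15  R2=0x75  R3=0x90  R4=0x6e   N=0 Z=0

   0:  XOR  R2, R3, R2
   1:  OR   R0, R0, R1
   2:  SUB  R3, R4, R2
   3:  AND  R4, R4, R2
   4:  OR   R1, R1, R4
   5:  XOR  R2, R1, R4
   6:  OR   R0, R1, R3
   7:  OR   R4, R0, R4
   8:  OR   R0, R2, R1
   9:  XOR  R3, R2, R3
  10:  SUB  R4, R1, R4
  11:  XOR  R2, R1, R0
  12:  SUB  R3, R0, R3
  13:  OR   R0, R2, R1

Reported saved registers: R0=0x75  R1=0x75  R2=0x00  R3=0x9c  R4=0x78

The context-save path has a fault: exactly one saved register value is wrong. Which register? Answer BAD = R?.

after  0: R0=0x3a R1=0x15 R2=0xe5 R3=0x90 R4=0x6e  N=1 Z=0
after  1: R0=0x3f R1=0x15 R2=0xe5 R3=0x90 R4=0x6e  N=0 Z=0
after  2: R0=0x3f R1=0x15 R2=0xe5 R3=0x89 R4=0x6e  N=1 Z=0
after  3: R0=0x3f R1=0x15 R2=0xe5 R3=0x89 R4=0x64  N=0 Z=0
after  4: R0=0x3f R1=0x75 R2=0xe5 R3=0x89 R4=0x64  N=0 Z=0
after  5: R0=0x3f R1=0x75 R2=0x11 R3=0x89 R4=0x64  N=0 Z=0
after  6: R0=0xfd R1=0x75 R2=0x11 R3=0x89 R4=0x64  N=1 Z=0
after  7: R0=0xfd R1=0x75 R2=0x11 R3=0x89 R4=0xfd  N=1 Z=0
after  8: R0=0x75 R1=0x75 R2=0x11 R3=0x89 R4=0xfd  N=0 Z=0
after  9: R0=0x75 R1=0x75 R2=0x11 R3=0x98 R4=0xfd  N=1 Z=0
after 10: R0=0x75 R1=0x75 R2=0x11 R3=0x98 R4=0x78  N=0 Z=0
after 11: R0=0x75 R1=0x75 R2=0x00 R3=0x98 R4=0x78  N=0 Z=1
-- IRQ taken; context saved, return-PC = 12 --
mismatch: R3: reported 0x9c vs actual 0x98

BAD = R3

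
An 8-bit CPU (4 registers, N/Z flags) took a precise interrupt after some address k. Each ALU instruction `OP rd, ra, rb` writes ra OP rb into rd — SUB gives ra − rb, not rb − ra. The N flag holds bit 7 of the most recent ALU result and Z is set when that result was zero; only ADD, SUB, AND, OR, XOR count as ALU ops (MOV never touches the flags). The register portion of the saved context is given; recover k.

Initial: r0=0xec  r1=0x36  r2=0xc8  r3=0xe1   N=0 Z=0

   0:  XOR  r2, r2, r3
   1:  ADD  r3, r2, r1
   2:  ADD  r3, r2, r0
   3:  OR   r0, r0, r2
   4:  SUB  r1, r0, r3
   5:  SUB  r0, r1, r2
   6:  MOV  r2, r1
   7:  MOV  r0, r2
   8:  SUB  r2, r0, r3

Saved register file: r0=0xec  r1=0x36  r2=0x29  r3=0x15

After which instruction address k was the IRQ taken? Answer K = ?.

after  0: r0=0xec r1=0x36 r2=0x29 r3=0xe1  N=0 Z=0
after  1: r0=0xec r1=0x36 r2=0x29 r3=0x5f  N=0 Z=0
after  2: r0=0xec r1=0x36 r2=0x29 r3=0x15  N=0 Z=0
-- IRQ taken; context saved, return-PC = 3 --

K = 2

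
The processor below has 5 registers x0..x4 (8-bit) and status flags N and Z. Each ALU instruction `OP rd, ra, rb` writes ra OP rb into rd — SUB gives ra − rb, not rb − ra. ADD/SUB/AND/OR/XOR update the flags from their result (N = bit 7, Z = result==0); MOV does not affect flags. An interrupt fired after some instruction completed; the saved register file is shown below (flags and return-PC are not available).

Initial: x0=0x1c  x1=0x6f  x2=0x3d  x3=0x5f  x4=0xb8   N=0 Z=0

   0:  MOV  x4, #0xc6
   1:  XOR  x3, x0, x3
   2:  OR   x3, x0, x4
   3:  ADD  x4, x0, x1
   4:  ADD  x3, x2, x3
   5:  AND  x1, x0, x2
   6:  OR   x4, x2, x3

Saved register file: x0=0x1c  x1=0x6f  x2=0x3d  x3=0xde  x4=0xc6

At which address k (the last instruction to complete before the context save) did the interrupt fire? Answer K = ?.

K = 2

after  0: x0=0x1c x1=0x6f x2=0x3d x3=0x5f x4=0xc6  N=0 Z=0
after  1: x0=0x1c x1=0x6f x2=0x3d x3=0x43 x4=0xc6  N=0 Z=0
after  2: x0=0x1c x1=0x6f x2=0x3d x3=0xde x4=0xc6  N=1 Z=0
-- IRQ taken; context saved, return-PC = 3 --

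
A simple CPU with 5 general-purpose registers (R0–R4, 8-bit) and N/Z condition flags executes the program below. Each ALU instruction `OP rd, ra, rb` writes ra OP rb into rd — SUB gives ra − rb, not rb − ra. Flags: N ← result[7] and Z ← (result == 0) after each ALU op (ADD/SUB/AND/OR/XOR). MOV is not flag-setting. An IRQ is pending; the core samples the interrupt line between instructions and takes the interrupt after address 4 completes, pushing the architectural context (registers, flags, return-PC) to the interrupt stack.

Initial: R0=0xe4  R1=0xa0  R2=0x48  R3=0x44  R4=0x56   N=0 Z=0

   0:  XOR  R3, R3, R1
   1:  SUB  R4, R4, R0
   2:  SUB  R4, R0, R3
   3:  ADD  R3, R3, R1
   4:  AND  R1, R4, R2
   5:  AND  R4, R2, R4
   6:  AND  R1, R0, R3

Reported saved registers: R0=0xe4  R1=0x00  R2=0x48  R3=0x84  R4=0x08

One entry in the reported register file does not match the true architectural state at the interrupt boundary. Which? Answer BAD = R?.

after  0: R0=0xe4 R1=0xa0 R2=0x48 R3=0xe4 R4=0x56  N=1 Z=0
after  1: R0=0xe4 R1=0xa0 R2=0x48 R3=0xe4 R4=0x72  N=0 Z=0
after  2: R0=0xe4 R1=0xa0 R2=0x48 R3=0xe4 R4=0x00  N=0 Z=1
after  3: R0=0xe4 R1=0xa0 R2=0x48 R3=0x84 R4=0x00  N=1 Z=0
after  4: R0=0xe4 R1=0x00 R2=0x48 R3=0x84 R4=0x00  N=0 Z=1
-- IRQ taken; context saved, return-PC = 5 --
mismatch: R4: reported 0x08 vs actual 0x00

BAD = R4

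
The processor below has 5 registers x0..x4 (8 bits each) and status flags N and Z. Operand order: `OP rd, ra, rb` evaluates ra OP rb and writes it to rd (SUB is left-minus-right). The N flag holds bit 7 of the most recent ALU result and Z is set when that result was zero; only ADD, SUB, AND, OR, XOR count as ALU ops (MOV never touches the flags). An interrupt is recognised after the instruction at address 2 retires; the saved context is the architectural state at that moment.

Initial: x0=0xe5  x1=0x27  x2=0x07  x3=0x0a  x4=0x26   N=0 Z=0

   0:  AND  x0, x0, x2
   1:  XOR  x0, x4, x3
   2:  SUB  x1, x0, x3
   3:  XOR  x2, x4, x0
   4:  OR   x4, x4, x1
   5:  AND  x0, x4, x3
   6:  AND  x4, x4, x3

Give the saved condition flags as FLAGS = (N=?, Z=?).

FLAGS = (N=0, Z=0)

after  0: x0=0x05 x1=0x27 x2=0x07 x3=0x0a x4=0x26  N=0 Z=0
after  1: x0=0x2c x1=0x27 x2=0x07 x3=0x0a x4=0x26  N=0 Z=0
after  2: x0=0x2c x1=0x22 x2=0x07 x3=0x0a x4=0x26  N=0 Z=0
-- IRQ taken; context saved, return-PC = 3 --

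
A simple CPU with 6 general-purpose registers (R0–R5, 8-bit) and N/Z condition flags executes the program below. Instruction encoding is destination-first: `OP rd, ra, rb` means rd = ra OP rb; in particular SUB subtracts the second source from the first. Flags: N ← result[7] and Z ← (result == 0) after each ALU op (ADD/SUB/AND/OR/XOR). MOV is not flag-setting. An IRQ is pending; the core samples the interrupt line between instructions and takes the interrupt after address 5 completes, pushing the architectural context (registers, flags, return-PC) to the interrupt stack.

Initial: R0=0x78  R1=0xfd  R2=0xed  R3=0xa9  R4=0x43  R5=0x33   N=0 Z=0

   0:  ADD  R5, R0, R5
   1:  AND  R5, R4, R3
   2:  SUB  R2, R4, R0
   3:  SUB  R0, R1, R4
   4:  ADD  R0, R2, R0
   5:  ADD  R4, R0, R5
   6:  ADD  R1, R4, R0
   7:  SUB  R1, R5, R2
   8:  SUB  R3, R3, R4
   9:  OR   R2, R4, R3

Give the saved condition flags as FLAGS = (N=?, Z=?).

FLAGS = (N=1, Z=0)

after  0: R0=0x78 R1=0xfd R2=0xed R3=0xa9 R4=0x43 R5=0xab  N=1 Z=0
after  1: R0=0x78 R1=0xfd R2=0xed R3=0xa9 R4=0x43 R5=0x01  N=0 Z=0
after  2: R0=0x78 R1=0xfd R2=0xcb R3=0xa9 R4=0x43 R5=0x01  N=1 Z=0
after  3: R0=0xba R1=0xfd R2=0xcb R3=0xa9 R4=0x43 R5=0x01  N=1 Z=0
after  4: R0=0x85 R1=0xfd R2=0xcb R3=0xa9 R4=0x43 R5=0x01  N=1 Z=0
after  5: R0=0x85 R1=0xfd R2=0xcb R3=0xa9 R4=0x86 R5=0x01  N=1 Z=0
-- IRQ taken; context saved, return-PC = 6 --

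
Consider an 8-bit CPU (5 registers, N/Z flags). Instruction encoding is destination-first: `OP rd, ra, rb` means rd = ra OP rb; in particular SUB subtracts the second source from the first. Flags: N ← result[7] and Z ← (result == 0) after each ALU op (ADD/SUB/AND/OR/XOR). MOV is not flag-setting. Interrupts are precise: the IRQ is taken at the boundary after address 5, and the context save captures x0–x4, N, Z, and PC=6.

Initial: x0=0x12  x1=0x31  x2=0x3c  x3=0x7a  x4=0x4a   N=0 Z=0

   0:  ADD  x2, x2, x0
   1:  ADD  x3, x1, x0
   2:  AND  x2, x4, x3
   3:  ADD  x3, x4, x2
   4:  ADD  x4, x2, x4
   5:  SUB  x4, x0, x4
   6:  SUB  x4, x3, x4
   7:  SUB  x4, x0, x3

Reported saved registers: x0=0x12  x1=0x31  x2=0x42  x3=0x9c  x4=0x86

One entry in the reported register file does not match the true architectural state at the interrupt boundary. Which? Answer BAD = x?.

BAD = x3

after  0: x0=0x12 x1=0x31 x2=0x4e x3=0x7a x4=0x4a  N=0 Z=0
after  1: x0=0x12 x1=0x31 x2=0x4e x3=0x43 x4=0x4a  N=0 Z=0
after  2: x0=0x12 x1=0x31 x2=0x42 x3=0x43 x4=0x4a  N=0 Z=0
after  3: x0=0x12 x1=0x31 x2=0x42 x3=0x8c x4=0x4a  N=1 Z=0
after  4: x0=0x12 x1=0x31 x2=0x42 x3=0x8c x4=0x8c  N=1 Z=0
after  5: x0=0x12 x1=0x31 x2=0x42 x3=0x8c x4=0x86  N=1 Z=0
-- IRQ taken; context saved, return-PC = 6 --
mismatch: x3: reported 0x9c vs actual 0x8c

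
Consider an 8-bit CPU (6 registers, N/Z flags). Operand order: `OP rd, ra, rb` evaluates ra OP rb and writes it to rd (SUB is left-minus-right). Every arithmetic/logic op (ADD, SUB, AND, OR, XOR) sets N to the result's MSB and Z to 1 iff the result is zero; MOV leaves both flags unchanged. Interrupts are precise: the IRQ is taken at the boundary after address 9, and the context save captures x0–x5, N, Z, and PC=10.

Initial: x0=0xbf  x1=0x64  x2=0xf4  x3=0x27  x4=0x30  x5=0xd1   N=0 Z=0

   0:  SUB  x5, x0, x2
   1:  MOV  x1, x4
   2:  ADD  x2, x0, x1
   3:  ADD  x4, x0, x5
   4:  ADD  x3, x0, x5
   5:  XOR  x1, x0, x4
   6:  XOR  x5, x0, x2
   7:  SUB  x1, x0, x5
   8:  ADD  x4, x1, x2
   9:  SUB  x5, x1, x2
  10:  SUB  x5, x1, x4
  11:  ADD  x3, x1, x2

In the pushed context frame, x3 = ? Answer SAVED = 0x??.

SAVED = 0x8a

after  0: x0=0xbf x1=0x64 x2=0xf4 x3=0x27 x4=0x30 x5=0xcb  N=1 Z=0
after  1: x0=0xbf x1=0x30 x2=0xf4 x3=0x27 x4=0x30 x5=0xcb  N=1 Z=0
after  2: x0=0xbf x1=0x30 x2=0xef x3=0x27 x4=0x30 x5=0xcb  N=1 Z=0
after  3: x0=0xbf x1=0x30 x2=0xef x3=0x27 x4=0x8a x5=0xcb  N=1 Z=0
after  4: x0=0xbf x1=0x30 x2=0xef x3=0x8a x4=0x8a x5=0xcb  N=1 Z=0
after  5: x0=0xbf x1=0x35 x2=0xef x3=0x8a x4=0x8a x5=0xcb  N=0 Z=0
after  6: x0=0xbf x1=0x35 x2=0xef x3=0x8a x4=0x8a x5=0x50  N=0 Z=0
after  7: x0=0xbf x1=0x6f x2=0xef x3=0x8a x4=0x8a x5=0x50  N=0 Z=0
after  8: x0=0xbf x1=0x6f x2=0xef x3=0x8a x4=0x5e x5=0x50  N=0 Z=0
after  9: x0=0xbf x1=0x6f x2=0xef x3=0x8a x4=0x5e x5=0x80  N=1 Z=0
-- IRQ taken; context saved, return-PC = 10 --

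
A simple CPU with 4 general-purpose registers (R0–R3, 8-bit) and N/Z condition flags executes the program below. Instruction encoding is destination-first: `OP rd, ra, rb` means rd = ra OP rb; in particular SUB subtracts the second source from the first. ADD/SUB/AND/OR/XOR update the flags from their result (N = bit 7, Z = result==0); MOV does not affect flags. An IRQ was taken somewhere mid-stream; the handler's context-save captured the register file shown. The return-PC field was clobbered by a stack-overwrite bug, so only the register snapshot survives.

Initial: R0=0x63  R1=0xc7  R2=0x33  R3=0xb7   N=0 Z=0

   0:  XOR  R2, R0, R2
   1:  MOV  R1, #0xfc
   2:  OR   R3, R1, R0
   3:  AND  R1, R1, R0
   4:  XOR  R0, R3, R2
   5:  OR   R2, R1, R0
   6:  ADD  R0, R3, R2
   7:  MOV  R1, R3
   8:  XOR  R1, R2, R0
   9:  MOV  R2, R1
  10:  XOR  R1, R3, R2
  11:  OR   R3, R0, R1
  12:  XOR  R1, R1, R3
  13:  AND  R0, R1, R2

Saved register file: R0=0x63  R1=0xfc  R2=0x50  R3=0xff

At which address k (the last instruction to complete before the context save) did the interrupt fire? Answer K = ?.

after  0: R0=0x63 R1=0xc7 R2=0x50 R3=0xb7  N=0 Z=0
after  1: R0=0x63 R1=0xfc R2=0x50 R3=0xb7  N=0 Z=0
after  2: R0=0x63 R1=0xfc R2=0x50 R3=0xff  N=1 Z=0
-- IRQ taken; context saved, return-PC = 3 --

K = 2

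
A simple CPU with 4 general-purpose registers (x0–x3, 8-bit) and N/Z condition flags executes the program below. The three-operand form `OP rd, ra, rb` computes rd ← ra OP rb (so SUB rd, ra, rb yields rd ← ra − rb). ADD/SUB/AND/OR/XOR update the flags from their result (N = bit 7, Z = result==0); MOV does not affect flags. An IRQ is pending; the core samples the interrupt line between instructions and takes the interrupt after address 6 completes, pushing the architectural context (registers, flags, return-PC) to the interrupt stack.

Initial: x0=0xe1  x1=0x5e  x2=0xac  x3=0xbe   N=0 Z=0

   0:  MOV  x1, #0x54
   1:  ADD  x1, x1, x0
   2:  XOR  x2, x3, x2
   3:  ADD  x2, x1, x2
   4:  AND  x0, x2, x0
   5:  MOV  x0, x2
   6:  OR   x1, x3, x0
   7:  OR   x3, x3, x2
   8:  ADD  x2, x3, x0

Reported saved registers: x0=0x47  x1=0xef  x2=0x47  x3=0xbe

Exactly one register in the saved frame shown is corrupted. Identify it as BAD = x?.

BAD = x1

after  0: x0=0xe1 x1=0x54 x2=0xac x3=0xbe  N=0 Z=0
after  1: x0=0xe1 x1=0x35 x2=0xac x3=0xbe  N=0 Z=0
after  2: x0=0xe1 x1=0x35 x2=0x12 x3=0xbe  N=0 Z=0
after  3: x0=0xe1 x1=0x35 x2=0x47 x3=0xbe  N=0 Z=0
after  4: x0=0x41 x1=0x35 x2=0x47 x3=0xbe  N=0 Z=0
after  5: x0=0x47 x1=0x35 x2=0x47 x3=0xbe  N=0 Z=0
after  6: x0=0x47 x1=0xff x2=0x47 x3=0xbe  N=1 Z=0
-- IRQ taken; context saved, return-PC = 7 --
mismatch: x1: reported 0xef vs actual 0xff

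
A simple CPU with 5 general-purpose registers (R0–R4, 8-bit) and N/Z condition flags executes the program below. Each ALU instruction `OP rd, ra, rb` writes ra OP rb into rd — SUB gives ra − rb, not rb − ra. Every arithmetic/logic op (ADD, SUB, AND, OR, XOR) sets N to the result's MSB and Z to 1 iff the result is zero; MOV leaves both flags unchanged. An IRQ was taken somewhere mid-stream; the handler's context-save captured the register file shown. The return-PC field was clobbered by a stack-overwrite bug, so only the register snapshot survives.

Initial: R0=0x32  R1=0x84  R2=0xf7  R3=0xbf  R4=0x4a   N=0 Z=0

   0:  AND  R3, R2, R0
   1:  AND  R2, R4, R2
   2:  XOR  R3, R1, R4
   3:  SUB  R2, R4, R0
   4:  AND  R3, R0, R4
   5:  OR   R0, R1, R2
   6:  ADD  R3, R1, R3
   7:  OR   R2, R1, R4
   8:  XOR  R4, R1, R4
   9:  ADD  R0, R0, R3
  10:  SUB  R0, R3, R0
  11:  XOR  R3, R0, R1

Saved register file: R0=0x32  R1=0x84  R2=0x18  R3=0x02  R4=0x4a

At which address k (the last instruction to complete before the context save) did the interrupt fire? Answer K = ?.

K = 4

after  0: R0=0x32 R1=0x84 R2=0xf7 R3=0x32 R4=0x4a  N=0 Z=0
after  1: R0=0x32 R1=0x84 R2=0x42 R3=0x32 R4=0x4a  N=0 Z=0
after  2: R0=0x32 R1=0x84 R2=0x42 R3=0xce R4=0x4a  N=1 Z=0
after  3: R0=0x32 R1=0x84 R2=0x18 R3=0xce R4=0x4a  N=0 Z=0
after  4: R0=0x32 R1=0x84 R2=0x18 R3=0x02 R4=0x4a  N=0 Z=0
-- IRQ taken; context saved, return-PC = 5 --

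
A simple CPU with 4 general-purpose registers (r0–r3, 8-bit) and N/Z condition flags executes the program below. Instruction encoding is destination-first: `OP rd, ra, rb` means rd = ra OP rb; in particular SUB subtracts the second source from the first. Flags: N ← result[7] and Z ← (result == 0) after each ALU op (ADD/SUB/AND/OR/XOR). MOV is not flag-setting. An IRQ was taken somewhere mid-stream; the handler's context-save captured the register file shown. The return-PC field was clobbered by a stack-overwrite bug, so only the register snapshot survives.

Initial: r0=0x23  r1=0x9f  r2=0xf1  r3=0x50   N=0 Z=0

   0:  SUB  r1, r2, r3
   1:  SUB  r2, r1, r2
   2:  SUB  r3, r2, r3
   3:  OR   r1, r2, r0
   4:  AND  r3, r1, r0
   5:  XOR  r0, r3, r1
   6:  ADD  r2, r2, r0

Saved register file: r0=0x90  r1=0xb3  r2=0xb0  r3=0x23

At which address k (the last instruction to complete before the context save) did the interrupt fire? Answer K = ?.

K = 5

after  0: r0=0x23 r1=0xa1 r2=0xf1 r3=0x50  N=1 Z=0
after  1: r0=0x23 r1=0xa1 r2=0xb0 r3=0x50  N=1 Z=0
after  2: r0=0x23 r1=0xa1 r2=0xb0 r3=0x60  N=0 Z=0
after  3: r0=0x23 r1=0xb3 r2=0xb0 r3=0x60  N=1 Z=0
after  4: r0=0x23 r1=0xb3 r2=0xb0 r3=0x23  N=0 Z=0
after  5: r0=0x90 r1=0xb3 r2=0xb0 r3=0x23  N=1 Z=0
-- IRQ taken; context saved, return-PC = 6 --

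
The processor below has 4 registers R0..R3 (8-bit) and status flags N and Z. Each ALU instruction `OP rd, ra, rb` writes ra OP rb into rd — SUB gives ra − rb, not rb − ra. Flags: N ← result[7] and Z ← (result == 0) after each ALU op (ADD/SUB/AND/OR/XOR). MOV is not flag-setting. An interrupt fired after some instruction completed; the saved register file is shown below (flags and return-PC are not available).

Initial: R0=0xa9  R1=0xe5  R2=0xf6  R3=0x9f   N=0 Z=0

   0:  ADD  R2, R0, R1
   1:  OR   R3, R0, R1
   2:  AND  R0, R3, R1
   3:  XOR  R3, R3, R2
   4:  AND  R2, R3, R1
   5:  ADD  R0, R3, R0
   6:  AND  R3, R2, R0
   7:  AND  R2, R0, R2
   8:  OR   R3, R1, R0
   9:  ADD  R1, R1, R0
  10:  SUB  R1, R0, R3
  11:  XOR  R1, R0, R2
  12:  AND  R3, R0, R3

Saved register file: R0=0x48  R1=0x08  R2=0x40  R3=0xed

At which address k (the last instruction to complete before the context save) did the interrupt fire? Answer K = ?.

K = 11

after  0: R0=0xa9 R1=0xe5 R2=0x8e R3=0x9f  N=1 Z=0
after  1: R0=0xa9 R1=0xe5 R2=0x8e R3=0xed  N=1 Z=0
after  2: R0=0xe5 R1=0xe5 R2=0x8e R3=0xed  N=1 Z=0
after  3: R0=0xe5 R1=0xe5 R2=0x8e R3=0x63  N=0 Z=0
after  4: R0=0xe5 R1=0xe5 R2=0x61 R3=0x63  N=0 Z=0
after  5: R0=0x48 R1=0xe5 R2=0x61 R3=0x63  N=0 Z=0
after  6: R0=0x48 R1=0xe5 R2=0x61 R3=0x40  N=0 Z=0
after  7: R0=0x48 R1=0xe5 R2=0x40 R3=0x40  N=0 Z=0
after  8: R0=0x48 R1=0xe5 R2=0x40 R3=0xed  N=1 Z=0
after  9: R0=0x48 R1=0x2d R2=0x40 R3=0xed  N=0 Z=0
after 10: R0=0x48 R1=0x5b R2=0x40 R3=0xed  N=0 Z=0
after 11: R0=0x48 R1=0x08 R2=0x40 R3=0xed  N=0 Z=0
-- IRQ taken; context saved, return-PC = 12 --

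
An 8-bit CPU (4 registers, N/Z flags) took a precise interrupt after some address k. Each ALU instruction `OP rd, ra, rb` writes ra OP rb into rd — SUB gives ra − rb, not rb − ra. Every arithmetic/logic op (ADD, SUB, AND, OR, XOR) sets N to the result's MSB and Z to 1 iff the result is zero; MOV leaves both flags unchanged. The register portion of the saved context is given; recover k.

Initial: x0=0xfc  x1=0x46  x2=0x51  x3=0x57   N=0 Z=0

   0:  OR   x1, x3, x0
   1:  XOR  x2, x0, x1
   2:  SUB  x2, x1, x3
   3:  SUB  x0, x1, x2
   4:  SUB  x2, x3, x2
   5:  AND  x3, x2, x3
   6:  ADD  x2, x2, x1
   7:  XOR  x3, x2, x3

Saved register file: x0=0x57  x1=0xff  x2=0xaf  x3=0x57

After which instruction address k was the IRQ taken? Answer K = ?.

after  0: x0=0xfc x1=0xff x2=0x51 x3=0x57  N=1 Z=0
after  1: x0=0xfc x1=0xff x2=0x03 x3=0x57  N=0 Z=0
after  2: x0=0xfc x1=0xff x2=0xa8 x3=0x57  N=1 Z=0
after  3: x0=0x57 x1=0xff x2=0xa8 x3=0x57  N=0 Z=0
after  4: x0=0x57 x1=0xff x2=0xaf x3=0x57  N=1 Z=0
-- IRQ taken; context saved, return-PC = 5 --

K = 4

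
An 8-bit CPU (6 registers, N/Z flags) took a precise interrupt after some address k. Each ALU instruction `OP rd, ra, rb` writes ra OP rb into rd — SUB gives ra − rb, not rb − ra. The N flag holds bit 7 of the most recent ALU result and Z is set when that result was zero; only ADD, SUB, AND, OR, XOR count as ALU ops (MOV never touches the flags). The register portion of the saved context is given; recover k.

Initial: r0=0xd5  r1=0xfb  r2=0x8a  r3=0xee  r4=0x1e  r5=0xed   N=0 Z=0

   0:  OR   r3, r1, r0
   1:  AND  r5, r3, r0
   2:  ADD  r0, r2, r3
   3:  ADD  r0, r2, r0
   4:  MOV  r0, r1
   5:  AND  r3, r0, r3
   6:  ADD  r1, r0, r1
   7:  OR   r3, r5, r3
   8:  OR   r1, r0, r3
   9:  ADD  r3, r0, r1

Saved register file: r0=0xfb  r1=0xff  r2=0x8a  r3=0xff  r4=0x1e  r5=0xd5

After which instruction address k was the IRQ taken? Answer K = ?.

after  0: r0=0xd5 r1=0xfb r2=0x8a r3=0xff r4=0x1e r5=0xed  N=1 Z=0
after  1: r0=0xd5 r1=0xfb r2=0x8a r3=0xff r4=0x1e r5=0xd5  N=1 Z=0
after  2: r0=0x89 r1=0xfb r2=0x8a r3=0xff r4=0x1e r5=0xd5  N=1 Z=0
after  3: r0=0x13 r1=0xfb r2=0x8a r3=0xff r4=0x1e r5=0xd5  N=0 Z=0
after  4: r0=0xfb r1=0xfb r2=0x8a r3=0xff r4=0x1e r5=0xd5  N=0 Z=0
after  5: r0=0xfb r1=0xfb r2=0x8a r3=0xfb r4=0x1e r5=0xd5  N=1 Z=0
after  6: r0=0xfb r1=0xf6 r2=0x8a r3=0xfb r4=0x1e r5=0xd5  N=1 Z=0
after  7: r0=0xfb r1=0xf6 r2=0x8a r3=0xff r4=0x1e r5=0xd5  N=1 Z=0
after  8: r0=0xfb r1=0xff r2=0x8a r3=0xff r4=0x1e r5=0xd5  N=1 Z=0
-- IRQ taken; context saved, return-PC = 9 --

K = 8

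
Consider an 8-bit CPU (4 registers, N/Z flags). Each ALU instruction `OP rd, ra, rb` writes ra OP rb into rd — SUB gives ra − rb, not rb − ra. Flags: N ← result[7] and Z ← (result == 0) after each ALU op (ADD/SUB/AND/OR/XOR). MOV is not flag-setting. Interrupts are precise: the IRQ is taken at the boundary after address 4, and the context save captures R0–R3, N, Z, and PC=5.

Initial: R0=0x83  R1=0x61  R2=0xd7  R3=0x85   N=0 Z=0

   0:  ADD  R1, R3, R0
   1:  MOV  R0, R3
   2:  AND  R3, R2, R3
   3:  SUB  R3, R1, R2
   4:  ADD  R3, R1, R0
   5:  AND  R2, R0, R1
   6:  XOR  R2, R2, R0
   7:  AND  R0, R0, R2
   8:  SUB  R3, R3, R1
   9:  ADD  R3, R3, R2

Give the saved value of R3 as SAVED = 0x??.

SAVED = 0x8d

after  0: R0=0x83 R1=0x08 R2=0xd7 R3=0x85  N=0 Z=0
after  1: R0=0x85 R1=0x08 R2=0xd7 R3=0x85  N=0 Z=0
after  2: R0=0x85 R1=0x08 R2=0xd7 R3=0x85  N=1 Z=0
after  3: R0=0x85 R1=0x08 R2=0xd7 R3=0x31  N=0 Z=0
after  4: R0=0x85 R1=0x08 R2=0xd7 R3=0x8d  N=1 Z=0
-- IRQ taken; context saved, return-PC = 5 --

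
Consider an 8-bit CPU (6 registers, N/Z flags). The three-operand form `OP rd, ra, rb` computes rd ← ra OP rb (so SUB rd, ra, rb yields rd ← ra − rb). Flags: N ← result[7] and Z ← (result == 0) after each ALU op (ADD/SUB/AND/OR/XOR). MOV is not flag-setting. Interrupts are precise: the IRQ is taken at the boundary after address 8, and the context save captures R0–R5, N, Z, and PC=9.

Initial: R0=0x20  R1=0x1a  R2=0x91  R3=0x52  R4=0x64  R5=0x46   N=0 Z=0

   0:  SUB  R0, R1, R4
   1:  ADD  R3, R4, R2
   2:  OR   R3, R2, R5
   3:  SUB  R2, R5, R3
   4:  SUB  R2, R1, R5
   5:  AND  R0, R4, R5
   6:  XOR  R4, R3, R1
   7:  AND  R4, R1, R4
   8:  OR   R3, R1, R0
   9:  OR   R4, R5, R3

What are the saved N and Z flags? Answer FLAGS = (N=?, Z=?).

FLAGS = (N=0, Z=0)

after  0: R0=0xb6 R1=0x1a R2=0x91 R3=0x52 R4=0x64 R5=0x46  N=1 Z=0
after  1: R0=0xb6 R1=0x1a R2=0x91 R3=0xf5 R4=0x64 R5=0x46  N=1 Z=0
after  2: R0=0xb6 R1=0x1a R2=0x91 R3=0xd7 R4=0x64 R5=0x46  N=1 Z=0
after  3: R0=0xb6 R1=0x1a R2=0x6f R3=0xd7 R4=0x64 R5=0x46  N=0 Z=0
after  4: R0=0xb6 R1=0x1a R2=0xd4 R3=0xd7 R4=0x64 R5=0x46  N=1 Z=0
after  5: R0=0x44 R1=0x1a R2=0xd4 R3=0xd7 R4=0x64 R5=0x46  N=0 Z=0
after  6: R0=0x44 R1=0x1a R2=0xd4 R3=0xd7 R4=0xcd R5=0x46  N=1 Z=0
after  7: R0=0x44 R1=0x1a R2=0xd4 R3=0xd7 R4=0x08 R5=0x46  N=0 Z=0
after  8: R0=0x44 R1=0x1a R2=0xd4 R3=0x5e R4=0x08 R5=0x46  N=0 Z=0
-- IRQ taken; context saved, return-PC = 9 --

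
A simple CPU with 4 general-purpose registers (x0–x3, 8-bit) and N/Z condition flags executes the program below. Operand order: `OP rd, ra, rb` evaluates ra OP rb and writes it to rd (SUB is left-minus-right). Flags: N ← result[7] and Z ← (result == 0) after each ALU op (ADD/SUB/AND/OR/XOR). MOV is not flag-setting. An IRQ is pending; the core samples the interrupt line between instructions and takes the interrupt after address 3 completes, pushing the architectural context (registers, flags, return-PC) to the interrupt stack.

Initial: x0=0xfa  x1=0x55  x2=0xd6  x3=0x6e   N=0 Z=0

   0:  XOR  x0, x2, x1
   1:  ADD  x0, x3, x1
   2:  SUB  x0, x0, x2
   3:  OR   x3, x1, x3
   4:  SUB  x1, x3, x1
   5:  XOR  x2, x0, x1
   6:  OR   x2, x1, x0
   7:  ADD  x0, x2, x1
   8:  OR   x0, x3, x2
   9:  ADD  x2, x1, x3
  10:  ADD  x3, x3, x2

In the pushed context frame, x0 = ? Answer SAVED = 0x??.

after  0: x0=0x83 x1=0x55 x2=0xd6 x3=0x6e  N=1 Z=0
after  1: x0=0xc3 x1=0x55 x2=0xd6 x3=0x6e  N=1 Z=0
after  2: x0=0xed x1=0x55 x2=0xd6 x3=0x6e  N=1 Z=0
after  3: x0=0xed x1=0x55 x2=0xd6 x3=0x7f  N=0 Z=0
-- IRQ taken; context saved, return-PC = 4 --

SAVED = 0xed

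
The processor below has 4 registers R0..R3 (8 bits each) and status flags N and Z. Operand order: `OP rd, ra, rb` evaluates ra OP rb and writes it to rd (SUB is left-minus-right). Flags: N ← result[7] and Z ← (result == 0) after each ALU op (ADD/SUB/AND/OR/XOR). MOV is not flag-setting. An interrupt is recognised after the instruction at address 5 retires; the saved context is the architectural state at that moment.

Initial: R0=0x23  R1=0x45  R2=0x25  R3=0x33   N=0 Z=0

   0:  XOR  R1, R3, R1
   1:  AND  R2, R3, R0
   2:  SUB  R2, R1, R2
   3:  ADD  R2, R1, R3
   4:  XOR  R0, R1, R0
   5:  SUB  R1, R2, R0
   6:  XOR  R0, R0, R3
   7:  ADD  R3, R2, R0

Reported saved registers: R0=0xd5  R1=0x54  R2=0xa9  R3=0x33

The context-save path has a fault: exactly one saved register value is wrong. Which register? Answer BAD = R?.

BAD = R0

after  0: R0=0x23 R1=0x76 R2=0x25 R3=0x33  N=0 Z=0
after  1: R0=0x23 R1=0x76 R2=0x23 R3=0x33  N=0 Z=0
after  2: R0=0x23 R1=0x76 R2=0x53 R3=0x33  N=0 Z=0
after  3: R0=0x23 R1=0x76 R2=0xa9 R3=0x33  N=1 Z=0
after  4: R0=0x55 R1=0x76 R2=0xa9 R3=0x33  N=0 Z=0
after  5: R0=0x55 R1=0x54 R2=0xa9 R3=0x33  N=0 Z=0
-- IRQ taken; context saved, return-PC = 6 --
mismatch: R0: reported 0xd5 vs actual 0x55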